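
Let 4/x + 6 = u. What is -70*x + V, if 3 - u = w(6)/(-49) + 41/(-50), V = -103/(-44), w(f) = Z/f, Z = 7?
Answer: 1646149/12452 ≈ 132.20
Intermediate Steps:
w(f) = 7/f
V = 103/44 (V = -103*(-1/44) = 103/44 ≈ 2.3409)
u = 2018/525 (u = 3 - ((7/6)/(-49) + 41/(-50)) = 3 - ((7*(⅙))*(-1/49) + 41*(-1/50)) = 3 - ((7/6)*(-1/49) - 41/50) = 3 - (-1/42 - 41/50) = 3 - 1*(-443/525) = 3 + 443/525 = 2018/525 ≈ 3.8438)
x = -525/283 (x = 4/(-6 + 2018/525) = 4/(-1132/525) = 4*(-525/1132) = -525/283 ≈ -1.8551)
-70*x + V = -70*(-525/283) + 103/44 = 36750/283 + 103/44 = 1646149/12452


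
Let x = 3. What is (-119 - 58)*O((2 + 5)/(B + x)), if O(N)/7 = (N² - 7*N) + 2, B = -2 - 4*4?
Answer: -509642/75 ≈ -6795.2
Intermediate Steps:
B = -18 (B = -2 - 16 = -18)
O(N) = 14 - 49*N + 7*N² (O(N) = 7*((N² - 7*N) + 2) = 7*(2 + N² - 7*N) = 14 - 49*N + 7*N²)
(-119 - 58)*O((2 + 5)/(B + x)) = (-119 - 58)*(14 - 49*(2 + 5)/(-18 + 3) + 7*((2 + 5)/(-18 + 3))²) = -177*(14 - 343/(-15) + 7*(7/(-15))²) = -177*(14 - 343*(-1)/15 + 7*(7*(-1/15))²) = -177*(14 - 49*(-7/15) + 7*(-7/15)²) = -177*(14 + 343/15 + 7*(49/225)) = -177*(14 + 343/15 + 343/225) = -177*8638/225 = -509642/75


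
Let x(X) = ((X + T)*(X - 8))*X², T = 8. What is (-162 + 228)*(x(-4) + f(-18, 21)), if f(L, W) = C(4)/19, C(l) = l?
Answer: -962808/19 ≈ -50674.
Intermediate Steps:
f(L, W) = 4/19
x(X) = X²*(-8 + X)*(8 + X) (x(X) = ((X + 8)*(X - 8))*X² = ((8 + X)*(-8 + X))*X² = ((-8 + X)*(8 + X))*X² = X²*(-8 + X)*(8 + X))
(-162 + 228)*(x(-4) + f(-18, 21)) = (-162 + 228)*((-4)²*(-64 + (-4)²) + 4/19) = 66*(16*(-64 + 16) + 4/19) = 66*(16*(-48) + 4/19) = 66*(-768 + 4/19) = 66*(-14588/19) = -962808/19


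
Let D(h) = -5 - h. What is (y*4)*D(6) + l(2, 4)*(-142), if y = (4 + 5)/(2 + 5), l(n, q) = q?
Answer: -4372/7 ≈ -624.57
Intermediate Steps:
y = 9/7 ≈ 1.2857
(y*4)*D(6) + l(2, 4)*(-142) = ((9/7)*4)*(-5 - 1*6) + 4*(-142) = 36*(-5 - 6)/7 - 568 = (36/7)*(-11) - 568 = -396/7 - 568 = -4372/7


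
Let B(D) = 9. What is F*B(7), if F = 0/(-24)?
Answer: 0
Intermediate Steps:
F = 0 (F = 0*(-1/24) = 0)
F*B(7) = 0*9 = 0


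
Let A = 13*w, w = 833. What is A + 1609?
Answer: 12438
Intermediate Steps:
A = 10829 (A = 13*833 = 10829)
A + 1609 = 10829 + 1609 = 12438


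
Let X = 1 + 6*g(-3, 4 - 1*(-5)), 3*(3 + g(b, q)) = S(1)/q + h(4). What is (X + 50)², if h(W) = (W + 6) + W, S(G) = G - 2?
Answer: 299209/81 ≈ 3693.9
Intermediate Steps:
S(G) = -2 + G
h(W) = 6 + 2*W (h(W) = (6 + W) + W = 6 + 2*W)
g(b, q) = 5/3 - 1/(3*q) (g(b, q) = -3 + ((-2 + 1)/q + (6 + 2*4))/3 = -3 + (-1/q + (6 + 8))/3 = -3 + (-1/q + 14)/3 = -3 + (14 - 1/q)/3 = -3 + (14/3 - 1/(3*q)) = 5/3 - 1/(3*q))
X = 97/9 (X = 1 + 6*((-1 + 5*(4 - 1*(-5)))/(3*(4 - 1*(-5)))) = 1 + 6*((-1 + 5*(4 + 5))/(3*(4 + 5))) = 1 + 6*((⅓)*(-1 + 5*9)/9) = 1 + 6*((⅓)*(⅑)*(-1 + 45)) = 1 + 6*((⅓)*(⅑)*44) = 1 + 6*(44/27) = 1 + 88/9 = 97/9 ≈ 10.778)
(X + 50)² = (97/9 + 50)² = (547/9)² = 299209/81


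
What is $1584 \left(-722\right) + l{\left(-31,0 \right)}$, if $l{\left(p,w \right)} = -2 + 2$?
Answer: $-1143648$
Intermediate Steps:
$l{\left(p,w \right)} = 0$
$1584 \left(-722\right) + l{\left(-31,0 \right)} = 1584 \left(-722\right) + 0 = -1143648 + 0 = -1143648$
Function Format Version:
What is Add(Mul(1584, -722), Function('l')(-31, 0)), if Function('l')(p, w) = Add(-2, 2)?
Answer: -1143648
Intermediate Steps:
Function('l')(p, w) = 0
Add(Mul(1584, -722), Function('l')(-31, 0)) = Add(Mul(1584, -722), 0) = Add(-1143648, 0) = -1143648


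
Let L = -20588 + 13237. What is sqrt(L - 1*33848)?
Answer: I*sqrt(41199) ≈ 202.98*I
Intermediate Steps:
L = -7351
sqrt(L - 1*33848) = sqrt(-7351 - 1*33848) = sqrt(-7351 - 33848) = sqrt(-41199) = I*sqrt(41199)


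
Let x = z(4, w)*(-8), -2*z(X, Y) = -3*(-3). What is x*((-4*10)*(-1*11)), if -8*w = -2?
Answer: 15840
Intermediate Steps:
w = ¼ (w = -⅛*(-2) = ¼ ≈ 0.25000)
z(X, Y) = -9/2 (z(X, Y) = -(-3)*(-3)/2 = -½*9 = -9/2)
x = 36 (x = -9/2*(-8) = 36)
x*((-4*10)*(-1*11)) = 36*((-4*10)*(-1*11)) = 36*(-40*(-11)) = 36*440 = 15840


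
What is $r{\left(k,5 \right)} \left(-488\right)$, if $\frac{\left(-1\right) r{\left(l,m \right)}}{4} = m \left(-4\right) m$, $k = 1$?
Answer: $-195200$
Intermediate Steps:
$r{\left(l,m \right)} = 16 m^{2}$ ($r{\left(l,m \right)} = - 4 m \left(-4\right) m = - 4 - 4 m m = - 4 \left(- 4 m^{2}\right) = 16 m^{2}$)
$r{\left(k,5 \right)} \left(-488\right) = 16 \cdot 5^{2} \left(-488\right) = 16 \cdot 25 \left(-488\right) = 400 \left(-488\right) = -195200$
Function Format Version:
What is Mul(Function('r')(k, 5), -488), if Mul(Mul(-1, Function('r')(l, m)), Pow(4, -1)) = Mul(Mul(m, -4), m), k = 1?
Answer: -195200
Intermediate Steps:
Function('r')(l, m) = Mul(16, Pow(m, 2)) (Function('r')(l, m) = Mul(-4, Mul(Mul(m, -4), m)) = Mul(-4, Mul(Mul(-4, m), m)) = Mul(-4, Mul(-4, Pow(m, 2))) = Mul(16, Pow(m, 2)))
Mul(Function('r')(k, 5), -488) = Mul(Mul(16, Pow(5, 2)), -488) = Mul(Mul(16, 25), -488) = Mul(400, -488) = -195200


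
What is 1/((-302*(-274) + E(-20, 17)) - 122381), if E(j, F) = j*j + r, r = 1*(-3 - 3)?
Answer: -1/39239 ≈ -2.5485e-5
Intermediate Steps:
r = -6 (r = 1*(-6) = -6)
E(j, F) = -6 + j² (E(j, F) = j*j - 6 = j² - 6 = -6 + j²)
1/((-302*(-274) + E(-20, 17)) - 122381) = 1/((-302*(-274) + (-6 + (-20)²)) - 122381) = 1/((82748 + (-6 + 400)) - 122381) = 1/((82748 + 394) - 122381) = 1/(83142 - 122381) = 1/(-39239) = -1/39239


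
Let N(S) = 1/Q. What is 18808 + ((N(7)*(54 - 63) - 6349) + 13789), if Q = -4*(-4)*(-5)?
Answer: 2099849/80 ≈ 26248.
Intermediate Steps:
Q = -80 (Q = 16*(-5) = -80)
N(S) = -1/80 (N(S) = 1/(-80) = -1/80)
18808 + ((N(7)*(54 - 63) - 6349) + 13789) = 18808 + ((-(54 - 63)/80 - 6349) + 13789) = 18808 + ((-1/80*(-9) - 6349) + 13789) = 18808 + ((9/80 - 6349) + 13789) = 18808 + (-507911/80 + 13789) = 18808 + 595209/80 = 2099849/80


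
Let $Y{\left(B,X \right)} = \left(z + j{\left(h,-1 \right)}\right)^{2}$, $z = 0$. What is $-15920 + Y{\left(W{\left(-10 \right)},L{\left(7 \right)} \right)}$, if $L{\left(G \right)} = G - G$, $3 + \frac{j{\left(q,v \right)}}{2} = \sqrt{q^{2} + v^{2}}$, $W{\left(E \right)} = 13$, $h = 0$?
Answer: $-15904$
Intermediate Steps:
$j{\left(q,v \right)} = -6 + 2 \sqrt{q^{2} + v^{2}}$
$L{\left(G \right)} = 0$
$Y{\left(B,X \right)} = 16$ ($Y{\left(B,X \right)} = \left(0 - \left(6 - 2 \sqrt{0^{2} + \left(-1\right)^{2}}\right)\right)^{2} = \left(0 - \left(6 - 2 \sqrt{0 + 1}\right)\right)^{2} = \left(0 - \left(6 - 2 \sqrt{1}\right)\right)^{2} = \left(0 + \left(-6 + 2 \cdot 1\right)\right)^{2} = \left(0 + \left(-6 + 2\right)\right)^{2} = \left(0 - 4\right)^{2} = \left(-4\right)^{2} = 16$)
$-15920 + Y{\left(W{\left(-10 \right)},L{\left(7 \right)} \right)} = -15920 + 16 = -15904$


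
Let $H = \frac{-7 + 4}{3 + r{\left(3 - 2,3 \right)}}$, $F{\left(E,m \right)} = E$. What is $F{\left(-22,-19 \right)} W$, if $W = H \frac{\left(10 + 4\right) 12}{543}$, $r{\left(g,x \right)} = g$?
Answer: $\frac{924}{181} \approx 5.105$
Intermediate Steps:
$H = - \frac{3}{4}$ ($H = \frac{-7 + 4}{3 + \left(3 - 2\right)} = - \frac{3}{3 + 1} = - \frac{3}{4} \approx -0.75$)
$W = - \frac{42}{181}$ ($W = - \frac{3 \frac{\left(10 + 4\right) 12}{543}}{4} = - \frac{3 \cdot 14 \cdot 12 \cdot \frac{1}{543}}{4} = - \frac{3 \cdot 168 \cdot \frac{1}{543}}{4} = \left(- \frac{3}{4}\right) \frac{56}{181} = - \frac{42}{181} \approx -0.23204$)
$F{\left(-22,-19 \right)} W = \left(-22\right) \left(- \frac{42}{181}\right) = \frac{924}{181}$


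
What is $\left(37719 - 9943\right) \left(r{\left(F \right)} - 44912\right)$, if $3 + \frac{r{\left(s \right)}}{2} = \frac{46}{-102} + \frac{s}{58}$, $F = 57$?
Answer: $- \frac{1845219370624}{1479} \approx -1.2476 \cdot 10^{9}$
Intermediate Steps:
$r{\left(s \right)} = - \frac{352}{51} + \frac{s}{29}$ ($r{\left(s \right)} = -6 + 2 \left(\frac{46}{-102} + \frac{s}{58}\right) = -6 + 2 \left(46 \left(- \frac{1}{102}\right) + s \frac{1}{58}\right) = -6 + 2 \left(- \frac{23}{51} + \frac{s}{58}\right) = -6 + \left(- \frac{46}{51} + \frac{s}{29}\right) = - \frac{352}{51} + \frac{s}{29}$)
$\left(37719 - 9943\right) \left(r{\left(F \right)} - 44912\right) = \left(37719 - 9943\right) \left(\left(- \frac{352}{51} + \frac{1}{29} \cdot 57\right) - 44912\right) = 27776 \left(\left(- \frac{352}{51} + \frac{57}{29}\right) - 44912\right) = 27776 \left(- \frac{7301}{1479} - 44912\right) = 27776 \left(- \frac{66432149}{1479}\right) = - \frac{1845219370624}{1479}$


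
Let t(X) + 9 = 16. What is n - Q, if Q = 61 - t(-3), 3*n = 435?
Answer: 91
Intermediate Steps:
n = 145 (n = (1/3)*435 = 145)
t(X) = 7 (t(X) = -9 + 16 = 7)
Q = 54 (Q = 61 - 1*7 = 61 - 7 = 54)
n - Q = 145 - 1*54 = 145 - 54 = 91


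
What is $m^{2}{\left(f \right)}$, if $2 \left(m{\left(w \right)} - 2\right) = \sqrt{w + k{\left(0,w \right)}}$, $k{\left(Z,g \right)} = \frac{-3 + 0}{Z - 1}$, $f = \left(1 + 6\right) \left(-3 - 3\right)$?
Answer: $\frac{\left(4 + i \sqrt{39}\right)^{2}}{4} \approx -5.75 + 12.49 i$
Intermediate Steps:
$f = -42$ ($f = 7 \left(-6\right) = -42$)
$k{\left(Z,g \right)} = - \frac{3}{-1 + Z}$
$m{\left(w \right)} = 2 + \frac{\sqrt{3 + w}}{2}$ ($m{\left(w \right)} = 2 + \frac{\sqrt{w - \frac{3}{-1 + 0}}}{2} = 2 + \frac{\sqrt{w - \frac{3}{-1}}}{2} = 2 + \frac{\sqrt{w - -3}}{2} = 2 + \frac{\sqrt{w + 3}}{2} = 2 + \frac{\sqrt{3 + w}}{2}$)
$m^{2}{\left(f \right)} = \left(2 + \frac{\sqrt{3 - 42}}{2}\right)^{2} = \left(2 + \frac{\sqrt{-39}}{2}\right)^{2} = \left(2 + \frac{i \sqrt{39}}{2}\right)^{2}$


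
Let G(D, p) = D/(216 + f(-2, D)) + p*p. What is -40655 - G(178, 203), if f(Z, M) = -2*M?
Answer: -5730391/70 ≈ -81863.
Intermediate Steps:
G(D, p) = p² + D/(216 - 2*D) (G(D, p) = D/(216 - 2*D) + p*p = D/(216 - 2*D) + p² = p² + D/(216 - 2*D))
-40655 - G(178, 203) = -40655 - (-108*203² - ½*178 + 178*203²)/(-108 + 178) = -40655 - (-108*41209 - 89 + 178*41209)/70 = -40655 - (-4450572 - 89 + 7335202)/70 = -40655 - 2884541/70 = -5730391/70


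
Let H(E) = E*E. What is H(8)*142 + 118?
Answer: 9206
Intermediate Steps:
H(E) = E²
H(8)*142 + 118 = 8²*142 + 118 = 64*142 + 118 = 9088 + 118 = 9206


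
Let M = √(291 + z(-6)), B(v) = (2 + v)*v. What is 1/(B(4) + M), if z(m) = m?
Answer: 8/97 - √285/291 ≈ 0.024461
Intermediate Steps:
B(v) = v*(2 + v)
M = √285 (M = √(291 - 6) = √285 ≈ 16.882)
1/(B(4) + M) = 1/(4*(2 + 4) + √285) = 1/(4*6 + √285) = 1/(24 + √285)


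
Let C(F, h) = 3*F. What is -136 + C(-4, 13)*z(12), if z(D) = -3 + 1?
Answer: -112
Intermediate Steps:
z(D) = -2
-136 + C(-4, 13)*z(12) = -136 + (3*(-4))*(-2) = -136 - 12*(-2) = -136 + 24 = -112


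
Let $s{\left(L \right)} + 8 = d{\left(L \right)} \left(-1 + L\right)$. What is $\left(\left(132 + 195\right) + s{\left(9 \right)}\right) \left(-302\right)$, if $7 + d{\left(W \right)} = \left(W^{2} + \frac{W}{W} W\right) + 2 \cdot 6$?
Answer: $-325858$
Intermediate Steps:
$d{\left(W \right)} = 5 + W + W^{2}$ ($d{\left(W \right)} = -7 + \left(\left(W^{2} + \frac{W}{W} W\right) + 2 \cdot 6\right) = -7 + \left(\left(W^{2} + 1 W\right) + 12\right) = -7 + \left(\left(W^{2} + W\right) + 12\right) = -7 + \left(\left(W + W^{2}\right) + 12\right) = -7 + \left(12 + W + W^{2}\right) = 5 + W + W^{2}$)
$s{\left(L \right)} = -8 + \left(-1 + L\right) \left(5 + L + L^{2}\right)$ ($s{\left(L \right)} = -8 + \left(5 + L + L^{2}\right) \left(-1 + L\right) = -8 + \left(-1 + L\right) \left(5 + L + L^{2}\right)$)
$\left(\left(132 + 195\right) + s{\left(9 \right)}\right) \left(-302\right) = \left(\left(132 + 195\right) + \left(-13 + 9^{3} + 4 \cdot 9\right)\right) \left(-302\right) = \left(327 + \left(-13 + 729 + 36\right)\right) \left(-302\right) = \left(327 + 752\right) \left(-302\right) = 1079 \left(-302\right) = -325858$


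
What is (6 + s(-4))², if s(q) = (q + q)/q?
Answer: 64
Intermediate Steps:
s(q) = 2 (s(q) = (2*q)/q = 2)
(6 + s(-4))² = (6 + 2)² = 8² = 64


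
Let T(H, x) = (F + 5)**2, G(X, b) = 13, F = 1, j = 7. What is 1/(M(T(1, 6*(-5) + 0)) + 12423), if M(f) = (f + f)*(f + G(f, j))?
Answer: 1/15951 ≈ 6.2692e-5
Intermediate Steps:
T(H, x) = 36 (T(H, x) = (1 + 5)**2 = 6**2 = 36)
M(f) = 2*f*(13 + f) (M(f) = (f + f)*(f + 13) = (2*f)*(13 + f) = 2*f*(13 + f))
1/(M(T(1, 6*(-5) + 0)) + 12423) = 1/(2*36*(13 + 36) + 12423) = 1/(2*36*49 + 12423) = 1/(3528 + 12423) = 1/15951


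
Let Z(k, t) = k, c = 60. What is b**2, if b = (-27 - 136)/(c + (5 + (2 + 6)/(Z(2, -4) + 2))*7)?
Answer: 26569/11881 ≈ 2.2363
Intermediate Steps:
b = -163/109 (b = (-27 - 136)/(60 + (5 + (2 + 6)/(2 + 2))*7) = -163/(60 + (5 + 8/4)*7) = -163/(60 + (5 + 8*(1/4))*7) = -163/(60 + (5 + 2)*7) = -163/(60 + 7*7) = -163/(60 + 49) = -163/109 ≈ -1.4954)
b**2 = (-163/109)**2 = 26569/11881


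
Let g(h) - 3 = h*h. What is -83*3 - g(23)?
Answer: -781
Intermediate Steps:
g(h) = 3 + h² (g(h) = 3 + h*h = 3 + h²)
-83*3 - g(23) = -83*3 - (3 + 23²) = -249 - (3 + 529) = -249 - 1*532 = -249 - 532 = -781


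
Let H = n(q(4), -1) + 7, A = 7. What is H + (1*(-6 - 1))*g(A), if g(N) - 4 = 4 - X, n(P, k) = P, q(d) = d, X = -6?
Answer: -87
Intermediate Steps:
g(N) = 14 (g(N) = 4 + (4 - 1*(-6)) = 4 + (4 + 6) = 4 + 10 = 14)
H = 11 (H = 4 + 7 = 11)
H + (1*(-6 - 1))*g(A) = 11 + (1*(-6 - 1))*14 = 11 + (1*(-7))*14 = 11 - 7*14 = 11 - 98 = -87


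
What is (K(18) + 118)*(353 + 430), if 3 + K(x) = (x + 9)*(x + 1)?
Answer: 491724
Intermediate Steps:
K(x) = -3 + (1 + x)*(9 + x) (K(x) = -3 + (x + 9)*(x + 1) = -3 + (9 + x)*(1 + x) = -3 + (1 + x)*(9 + x))
(K(18) + 118)*(353 + 430) = ((6 + 18² + 10*18) + 118)*(353 + 430) = ((6 + 324 + 180) + 118)*783 = (510 + 118)*783 = 628*783 = 491724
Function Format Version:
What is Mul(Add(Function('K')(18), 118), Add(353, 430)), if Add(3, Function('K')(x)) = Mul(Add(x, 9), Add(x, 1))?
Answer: 491724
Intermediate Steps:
Function('K')(x) = Add(-3, Mul(Add(1, x), Add(9, x))) (Function('K')(x) = Add(-3, Mul(Add(x, 9), Add(x, 1))) = Add(-3, Mul(Add(9, x), Add(1, x))) = Add(-3, Mul(Add(1, x), Add(9, x))))
Mul(Add(Function('K')(18), 118), Add(353, 430)) = Mul(Add(Add(6, Pow(18, 2), Mul(10, 18)), 118), Add(353, 430)) = Mul(Add(Add(6, 324, 180), 118), 783) = Mul(Add(510, 118), 783) = Mul(628, 783) = 491724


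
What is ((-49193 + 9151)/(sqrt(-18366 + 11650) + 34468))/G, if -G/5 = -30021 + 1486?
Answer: -345041914/42376249163625 + 20021*I*sqrt(1679)/42376249163625 ≈ -8.1423e-6 + 1.9359e-8*I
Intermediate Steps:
G = 142675 (G = -5*(-30021 + 1486) = -5*(-28535) = 142675)
((-49193 + 9151)/(sqrt(-18366 + 11650) + 34468))/G = ((-49193 + 9151)/(sqrt(-18366 + 11650) + 34468))/142675 = -40042/(sqrt(-6716) + 34468)*(1/142675) = -40042/(2*I*sqrt(1679) + 34468)*(1/142675) = -40042/(34468 + 2*I*sqrt(1679))*(1/142675) = -40042/(142675*(34468 + 2*I*sqrt(1679)))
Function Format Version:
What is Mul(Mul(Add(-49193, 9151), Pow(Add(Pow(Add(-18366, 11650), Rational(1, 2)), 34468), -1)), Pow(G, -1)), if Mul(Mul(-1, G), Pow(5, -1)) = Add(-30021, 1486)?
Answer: Add(Rational(-345041914, 42376249163625), Mul(Rational(20021, 42376249163625), I, Pow(1679, Rational(1, 2)))) ≈ Add(-8.1423e-6, Mul(1.9359e-8, I))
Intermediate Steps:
G = 142675 (G = Mul(-5, Add(-30021, 1486)) = Mul(-5, -28535) = 142675)
Mul(Mul(Add(-49193, 9151), Pow(Add(Pow(Add(-18366, 11650), Rational(1, 2)), 34468), -1)), Pow(G, -1)) = Mul(Mul(Add(-49193, 9151), Pow(Add(Pow(Add(-18366, 11650), Rational(1, 2)), 34468), -1)), Pow(142675, -1)) = Mul(Mul(-40042, Pow(Add(Pow(-6716, Rational(1, 2)), 34468), -1)), Rational(1, 142675)) = Mul(Mul(-40042, Pow(Add(Mul(2, I, Pow(1679, Rational(1, 2))), 34468), -1)), Rational(1, 142675)) = Mul(Mul(-40042, Pow(Add(34468, Mul(2, I, Pow(1679, Rational(1, 2)))), -1)), Rational(1, 142675)) = Mul(Rational(-40042, 142675), Pow(Add(34468, Mul(2, I, Pow(1679, Rational(1, 2)))), -1))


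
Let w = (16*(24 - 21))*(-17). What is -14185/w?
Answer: 14185/816 ≈ 17.384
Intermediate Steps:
w = -816 (w = (16*3)*(-17) = 48*(-17) = -816)
-14185/w = -14185/(-816) = -14185*(-1/816) = 14185/816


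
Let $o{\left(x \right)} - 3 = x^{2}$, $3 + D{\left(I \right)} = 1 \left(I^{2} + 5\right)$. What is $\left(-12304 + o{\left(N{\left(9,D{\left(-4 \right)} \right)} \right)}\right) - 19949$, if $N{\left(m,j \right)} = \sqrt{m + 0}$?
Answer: $-32241$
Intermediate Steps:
$D{\left(I \right)} = 2 + I^{2}$ ($D{\left(I \right)} = -3 + 1 \left(I^{2} + 5\right) = -3 + 1 \left(5 + I^{2}\right) = -3 + \left(5 + I^{2}\right) = 2 + I^{2}$)
$N{\left(m,j \right)} = \sqrt{m}$
$o{\left(x \right)} = 3 + x^{2}$
$\left(-12304 + o{\left(N{\left(9,D{\left(-4 \right)} \right)} \right)}\right) - 19949 = \left(-12304 + \left(3 + \left(\sqrt{9}\right)^{2}\right)\right) - 19949 = \left(-12304 + \left(3 + 3^{2}\right)\right) - 19949 = \left(-12304 + \left(3 + 9\right)\right) - 19949 = \left(-12304 + 12\right) - 19949 = -12292 - 19949 = -32241$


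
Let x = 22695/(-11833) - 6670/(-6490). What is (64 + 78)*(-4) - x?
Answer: -4355186012/7679617 ≈ -567.11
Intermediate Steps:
x = -6836444/7679617 (x = 22695*(-1/11833) - 6670*(-1/6490) = -22695/11833 + 667/649 = -6836444/7679617 ≈ -0.89021)
(64 + 78)*(-4) - x = (64 + 78)*(-4) - 1*(-6836444/7679617) = 142*(-4) + 6836444/7679617 = -568 + 6836444/7679617 = -4355186012/7679617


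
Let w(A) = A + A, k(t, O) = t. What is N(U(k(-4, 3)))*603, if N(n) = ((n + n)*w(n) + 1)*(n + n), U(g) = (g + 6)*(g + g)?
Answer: -19778400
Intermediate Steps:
U(g) = 2*g*(6 + g) (U(g) = (6 + g)*(2*g) = 2*g*(6 + g))
w(A) = 2*A
N(n) = 2*n*(1 + 4*n²) (N(n) = ((n + n)*(2*n) + 1)*(n + n) = ((2*n)*(2*n) + 1)*(2*n) = (4*n² + 1)*(2*n) = (1 + 4*n²)*(2*n) = 2*n*(1 + 4*n²))
N(U(k(-4, 3)))*603 = (2*(2*(-4)*(6 - 4)) + 8*(2*(-4)*(6 - 4))³)*603 = (2*(2*(-4)*2) + 8*(2*(-4)*2)³)*603 = (2*(-16) + 8*(-16)³)*603 = (-32 + 8*(-4096))*603 = (-32 - 32768)*603 = -32800*603 = -19778400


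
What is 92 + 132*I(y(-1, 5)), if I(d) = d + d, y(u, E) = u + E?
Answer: 1148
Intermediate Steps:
y(u, E) = E + u
I(d) = 2*d
92 + 132*I(y(-1, 5)) = 92 + 132*(2*(5 - 1)) = 92 + 132*(2*4) = 92 + 132*8 = 92 + 1056 = 1148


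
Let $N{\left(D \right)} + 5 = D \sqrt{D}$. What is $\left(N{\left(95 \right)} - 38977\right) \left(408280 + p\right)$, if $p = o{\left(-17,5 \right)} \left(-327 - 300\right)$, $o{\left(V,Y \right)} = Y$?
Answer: $-15793362390 + 38488775 \sqrt{95} \approx -1.5418 \cdot 10^{10}$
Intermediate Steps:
$N{\left(D \right)} = -5 + D^{\frac{3}{2}}$ ($N{\left(D \right)} = -5 + D \sqrt{D} = -5 + D^{\frac{3}{2}}$)
$p = -3135$ ($p = 5 \left(-327 - 300\right) = 5 \left(-627\right) = -3135$)
$\left(N{\left(95 \right)} - 38977\right) \left(408280 + p\right) = \left(\left(-5 + 95^{\frac{3}{2}}\right) - 38977\right) \left(408280 - 3135\right) = \left(\left(-5 + 95 \sqrt{95}\right) - 38977\right) 405145 = \left(-38982 + 95 \sqrt{95}\right) 405145 = -15793362390 + 38488775 \sqrt{95}$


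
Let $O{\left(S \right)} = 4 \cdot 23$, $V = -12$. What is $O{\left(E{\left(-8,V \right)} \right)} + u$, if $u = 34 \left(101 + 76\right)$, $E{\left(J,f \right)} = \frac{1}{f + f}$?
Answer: $6110$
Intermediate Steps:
$E{\left(J,f \right)} = \frac{1}{2 f}$
$u = 6018$ ($u = 34 \cdot 177 = 6018$)
$O{\left(S \right)} = 92$
$O{\left(E{\left(-8,V \right)} \right)} + u = 92 + 6018 = 6110$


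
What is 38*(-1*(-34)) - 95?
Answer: 1197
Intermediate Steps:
38*(-1*(-34)) - 95 = 38*34 - 95 = 1292 - 95 = 1197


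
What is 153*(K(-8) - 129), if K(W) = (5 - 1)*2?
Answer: -18513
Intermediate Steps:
K(W) = 8 (K(W) = 4*2 = 8)
153*(K(-8) - 129) = 153*(8 - 129) = 153*(-121) = -18513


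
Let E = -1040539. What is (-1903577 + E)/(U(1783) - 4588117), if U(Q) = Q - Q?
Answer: 2944116/4588117 ≈ 0.64168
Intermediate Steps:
U(Q) = 0
(-1903577 + E)/(U(1783) - 4588117) = (-1903577 - 1040539)/(0 - 4588117) = -2944116/(-4588117) = -2944116*(-1/4588117) = 2944116/4588117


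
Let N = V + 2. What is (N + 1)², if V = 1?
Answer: 16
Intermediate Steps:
N = 3 (N = 1 + 2 = 3)
(N + 1)² = (3 + 1)² = 4² = 16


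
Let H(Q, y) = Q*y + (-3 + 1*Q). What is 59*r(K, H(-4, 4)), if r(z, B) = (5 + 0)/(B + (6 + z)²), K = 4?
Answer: 295/77 ≈ 3.8312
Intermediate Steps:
H(Q, y) = -3 + Q + Q*y (H(Q, y) = Q*y + (-3 + Q) = -3 + Q + Q*y)
r(z, B) = 5/(B + (6 + z)²)
59*r(K, H(-4, 4)) = 59*(5/((-3 - 4 - 4*4) + (6 + 4)²)) = 59*(5/((-3 - 4 - 16) + 10²)) = 59*(5/(-23 + 100)) = 59*(5/77) = 295/77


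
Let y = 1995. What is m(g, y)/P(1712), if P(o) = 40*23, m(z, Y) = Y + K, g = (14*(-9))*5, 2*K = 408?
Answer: 2199/920 ≈ 2.3902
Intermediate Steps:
K = 204 (K = (1/2)*408 = 204)
g = -630 (g = -126*5 = -630)
m(z, Y) = 204 + Y (m(z, Y) = Y + 204 = 204 + Y)
P(o) = 920
m(g, y)/P(1712) = (204 + 1995)/920 = 2199*(1/920) = 2199/920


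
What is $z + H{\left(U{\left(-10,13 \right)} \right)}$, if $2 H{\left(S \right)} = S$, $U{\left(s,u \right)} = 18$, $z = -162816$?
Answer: $-162807$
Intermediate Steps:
$H{\left(S \right)} = \frac{S}{2}$
$z + H{\left(U{\left(-10,13 \right)} \right)} = -162816 + \frac{1}{2} \cdot 18 = -162816 + 9 = -162807$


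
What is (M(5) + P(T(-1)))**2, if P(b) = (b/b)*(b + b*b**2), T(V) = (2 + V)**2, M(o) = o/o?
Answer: 9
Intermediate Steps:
M(o) = 1
P(b) = b + b**3 (P(b) = 1*(b + b**3) = b + b**3)
(M(5) + P(T(-1)))**2 = (1 + ((2 - 1)**2 + ((2 - 1)**2)**3))**2 = (1 + (1**2 + (1**2)**3))**2 = (1 + (1 + 1**3))**2 = (1 + (1 + 1))**2 = (1 + 2)**2 = 3**2 = 9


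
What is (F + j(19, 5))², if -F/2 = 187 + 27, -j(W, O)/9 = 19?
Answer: 358801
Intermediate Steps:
j(W, O) = -171 (j(W, O) = -9*19 = -171)
F = -428 (F = -2*(187 + 27) = -2*214 = -428)
(F + j(19, 5))² = (-428 - 171)² = (-599)² = 358801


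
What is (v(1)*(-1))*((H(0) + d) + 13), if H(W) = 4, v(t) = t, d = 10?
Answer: -27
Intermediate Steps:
(v(1)*(-1))*((H(0) + d) + 13) = (1*(-1))*((4 + 10) + 13) = -(14 + 13) = -1*27 = -27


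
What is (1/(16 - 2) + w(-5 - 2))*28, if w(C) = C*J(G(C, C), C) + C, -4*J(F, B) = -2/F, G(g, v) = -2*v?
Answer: -201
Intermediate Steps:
J(F, B) = 1/(2*F) (J(F, B) = -(-1)/(2*F) = 1/(2*F))
w(C) = -1/4 + C (w(C) = C*(1/(2*((-2*C)))) + C = C*((-1/(2*C))/2) + C = C*(-1/(4*C)) + C = -1/4 + C)
(1/(16 - 2) + w(-5 - 2))*28 = (1/(16 - 2) + (-1/4 + (-5 - 2)))*28 = (1/14 + (-1/4 - 7))*28 = (1/14 - 29/4)*28 = -201/28*28 = -201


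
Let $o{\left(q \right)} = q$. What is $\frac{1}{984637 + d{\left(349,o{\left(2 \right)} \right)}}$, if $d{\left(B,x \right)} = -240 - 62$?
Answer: $\frac{1}{984335} \approx 1.0159 \cdot 10^{-6}$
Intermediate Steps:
$d{\left(B,x \right)} = -302$ ($d{\left(B,x \right)} = -240 - 62 = -302$)
$\frac{1}{984637 + d{\left(349,o{\left(2 \right)} \right)}} = \frac{1}{984637 - 302} = \frac{1}{984335}$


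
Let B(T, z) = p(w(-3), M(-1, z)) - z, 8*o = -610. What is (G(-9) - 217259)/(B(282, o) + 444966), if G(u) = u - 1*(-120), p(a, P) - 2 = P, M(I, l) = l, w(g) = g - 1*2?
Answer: -54287/111242 ≈ -0.48801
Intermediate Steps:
w(g) = -2 + g (w(g) = g - 2 = -2 + g)
o = -305/4 (o = (1/8)*(-610) = -305/4 ≈ -76.250)
p(a, P) = 2 + P
B(T, z) = 2 (B(T, z) = (2 + z) - z = 2)
G(u) = 120 + u (G(u) = u + 120 = 120 + u)
(G(-9) - 217259)/(B(282, o) + 444966) = ((120 - 9) - 217259)/(2 + 444966) = (111 - 217259)/444968 = -217148*1/444968 = -54287/111242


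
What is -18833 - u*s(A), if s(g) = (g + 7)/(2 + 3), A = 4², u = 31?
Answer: -94878/5 ≈ -18976.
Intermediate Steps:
A = 16
s(g) = 7/5 + g/5 (s(g) = (7 + g)/5 = (7 + g)*(⅕) = 7/5 + g/5)
-18833 - u*s(A) = -18833 - 31*(7/5 + (⅕)*16) = -18833 - 31*(7/5 + 16/5) = -18833 - 31*23/5 = -18833 - 1*713/5 = -18833 - 713/5 = -94878/5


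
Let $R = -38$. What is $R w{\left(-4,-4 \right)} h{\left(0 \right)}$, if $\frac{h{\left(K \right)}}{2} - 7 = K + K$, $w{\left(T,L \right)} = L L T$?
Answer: $34048$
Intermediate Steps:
$w{\left(T,L \right)} = T L^{2}$ ($w{\left(T,L \right)} = L^{2} T = T L^{2}$)
$h{\left(K \right)} = 14 + 4 K$ ($h{\left(K \right)} = 14 + 2 \left(K + K\right) = 14 + 2 \cdot 2 K = 14 + 4 K$)
$R w{\left(-4,-4 \right)} h{\left(0 \right)} = - 38 \left(- 4 \left(-4\right)^{2}\right) \left(14 + 4 \cdot 0\right) = - 38 \left(\left(-4\right) 16\right) \left(14 + 0\right) = \left(-38\right) \left(-64\right) 14 = 2432 \cdot 14 = 34048$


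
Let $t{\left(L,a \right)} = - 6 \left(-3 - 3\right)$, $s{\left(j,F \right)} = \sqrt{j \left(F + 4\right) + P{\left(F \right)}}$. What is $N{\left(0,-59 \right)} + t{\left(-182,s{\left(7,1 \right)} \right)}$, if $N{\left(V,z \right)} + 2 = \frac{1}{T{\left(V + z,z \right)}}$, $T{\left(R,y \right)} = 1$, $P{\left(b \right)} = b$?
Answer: $35$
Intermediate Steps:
$s{\left(j,F \right)} = \sqrt{F + j \left(4 + F\right)}$ ($s{\left(j,F \right)} = \sqrt{j \left(F + 4\right) + F} = \sqrt{j \left(4 + F\right) + F} = \sqrt{F + j \left(4 + F\right)}$)
$t{\left(L,a \right)} = 36$ ($t{\left(L,a \right)} = \left(-6\right) \left(-6\right) = 36$)
$N{\left(V,z \right)} = -1$ ($N{\left(V,z \right)} = -2 + 1^{-1} = -2 + 1 = -1$)
$N{\left(0,-59 \right)} + t{\left(-182,s{\left(7,1 \right)} \right)} = -1 + 36 = 35$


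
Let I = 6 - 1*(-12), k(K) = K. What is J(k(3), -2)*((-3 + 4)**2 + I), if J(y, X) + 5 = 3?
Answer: -38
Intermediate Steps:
J(y, X) = -2 (J(y, X) = -5 + 3 = -2)
I = 18 (I = 6 + 12 = 18)
J(k(3), -2)*((-3 + 4)**2 + I) = -2*((-3 + 4)**2 + 18) = -2*(1**2 + 18) = -2*(1 + 18) = -2*19 = -38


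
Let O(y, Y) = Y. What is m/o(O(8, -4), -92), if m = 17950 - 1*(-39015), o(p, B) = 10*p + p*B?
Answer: 56965/328 ≈ 173.67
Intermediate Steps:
o(p, B) = 10*p + B*p
m = 56965 (m = 17950 + 39015 = 56965)
m/o(O(8, -4), -92) = 56965/((-4*(10 - 92))) = 56965/((-4*(-82))) = 56965/328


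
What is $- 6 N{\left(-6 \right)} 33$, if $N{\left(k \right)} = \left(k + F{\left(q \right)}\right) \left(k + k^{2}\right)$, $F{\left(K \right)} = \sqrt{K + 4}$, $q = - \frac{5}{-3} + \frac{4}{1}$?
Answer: $35640 - 1980 \sqrt{87} \approx 17172.0$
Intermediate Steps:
$q = \frac{17}{3}$ ($q = \left(-5\right) \left(- \frac{1}{3}\right) + 4 \cdot 1 = \frac{5}{3} + 4 = \frac{17}{3} \approx 5.6667$)
$F{\left(K \right)} = \sqrt{4 + K}$
$N{\left(k \right)} = \left(k + k^{2}\right) \left(k + \frac{\sqrt{87}}{3}\right)$ ($N{\left(k \right)} = \left(k + \sqrt{4 + \frac{17}{3}}\right) \left(k + k^{2}\right) = \left(k + \sqrt{\frac{29}{3}}\right) \left(k + k^{2}\right) = \left(k + \frac{\sqrt{87}}{3}\right) \left(k + k^{2}\right) = \left(k + k^{2}\right) \left(k + \frac{\sqrt{87}}{3}\right)$)
$- 6 N{\left(-6 \right)} 33 = - 6 \cdot \frac{1}{3} \left(-6\right) \left(\sqrt{87} + 3 \left(-6\right) + 3 \left(-6\right)^{2} - 6 \sqrt{87}\right) 33 = - 6 \cdot \frac{1}{3} \left(-6\right) \left(\sqrt{87} - 18 + 3 \cdot 36 - 6 \sqrt{87}\right) 33 = - 6 \cdot \frac{1}{3} \left(-6\right) \left(\sqrt{87} - 18 + 108 - 6 \sqrt{87}\right) 33 = - 6 \cdot \frac{1}{3} \left(-6\right) \left(90 - 5 \sqrt{87}\right) 33 = - 6 \left(-180 + 10 \sqrt{87}\right) 33 = \left(1080 - 60 \sqrt{87}\right) 33 = 35640 - 1980 \sqrt{87}$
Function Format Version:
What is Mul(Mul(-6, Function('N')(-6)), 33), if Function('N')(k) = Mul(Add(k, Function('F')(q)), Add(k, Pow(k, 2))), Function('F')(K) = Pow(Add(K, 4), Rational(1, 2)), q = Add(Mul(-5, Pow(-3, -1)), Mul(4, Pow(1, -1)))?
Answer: Add(35640, Mul(-1980, Pow(87, Rational(1, 2)))) ≈ 17172.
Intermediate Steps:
q = Rational(17, 3) (q = Add(Mul(-5, Rational(-1, 3)), Mul(4, 1)) = Add(Rational(5, 3), 4) = Rational(17, 3) ≈ 5.6667)
Function('F')(K) = Pow(Add(4, K), Rational(1, 2))
Function('N')(k) = Mul(Add(k, Pow(k, 2)), Add(k, Mul(Rational(1, 3), Pow(87, Rational(1, 2))))) (Function('N')(k) = Mul(Add(k, Pow(Add(4, Rational(17, 3)), Rational(1, 2))), Add(k, Pow(k, 2))) = Mul(Add(k, Pow(Rational(29, 3), Rational(1, 2))), Add(k, Pow(k, 2))) = Mul(Add(k, Mul(Rational(1, 3), Pow(87, Rational(1, 2)))), Add(k, Pow(k, 2))) = Mul(Add(k, Pow(k, 2)), Add(k, Mul(Rational(1, 3), Pow(87, Rational(1, 2))))))
Mul(Mul(-6, Function('N')(-6)), 33) = Mul(Mul(-6, Mul(Rational(1, 3), -6, Add(Pow(87, Rational(1, 2)), Mul(3, -6), Mul(3, Pow(-6, 2)), Mul(-6, Pow(87, Rational(1, 2)))))), 33) = Mul(Mul(-6, Mul(Rational(1, 3), -6, Add(Pow(87, Rational(1, 2)), -18, Mul(3, 36), Mul(-6, Pow(87, Rational(1, 2)))))), 33) = Mul(Mul(-6, Mul(Rational(1, 3), -6, Add(Pow(87, Rational(1, 2)), -18, 108, Mul(-6, Pow(87, Rational(1, 2)))))), 33) = Mul(Mul(-6, Mul(Rational(1, 3), -6, Add(90, Mul(-5, Pow(87, Rational(1, 2)))))), 33) = Mul(Mul(-6, Add(-180, Mul(10, Pow(87, Rational(1, 2))))), 33) = Mul(Add(1080, Mul(-60, Pow(87, Rational(1, 2)))), 33) = Add(35640, Mul(-1980, Pow(87, Rational(1, 2))))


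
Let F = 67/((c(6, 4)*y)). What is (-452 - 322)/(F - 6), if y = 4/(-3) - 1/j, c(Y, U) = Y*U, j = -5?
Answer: 105264/1151 ≈ 91.454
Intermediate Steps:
c(Y, U) = U*Y
y = -17/15 (y = 4/(-3) - 1/(-5) = 4*(-⅓) - 1*(-⅕) = -4/3 + ⅕ = -17/15 ≈ -1.1333)
F = -335/136 (F = 67/(((4*6)*(-17/15))) = 67/((24*(-17/15))) = 67/(-136/5) = 67*(-5/136) = -335/136 ≈ -2.4632)
(-452 - 322)/(F - 6) = (-452 - 322)/(-335/136 - 6) = -774/(-1151/136) = -774*(-136/1151) = 105264/1151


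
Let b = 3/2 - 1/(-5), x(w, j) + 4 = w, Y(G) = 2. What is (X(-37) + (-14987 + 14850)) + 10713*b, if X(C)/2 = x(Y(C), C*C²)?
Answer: 180711/10 ≈ 18071.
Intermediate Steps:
x(w, j) = -4 + w
b = 17/10 (b = 3*(½) - 1*(-⅕) = 3/2 + ⅕ = 17/10 ≈ 1.7000)
X(C) = -4 (X(C) = 2*(-4 + 2) = 2*(-2) = -4)
(X(-37) + (-14987 + 14850)) + 10713*b = (-4 + (-14987 + 14850)) + 10713*(17/10) = (-4 - 137) + 182121/10 = -141 + 182121/10 = 180711/10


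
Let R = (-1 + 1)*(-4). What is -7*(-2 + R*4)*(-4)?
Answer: -56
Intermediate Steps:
R = 0 (R = 0*(-4) = 0)
-7*(-2 + R*4)*(-4) = -7*(-2 + 0*4)*(-4) = -7*(-2 + 0)*(-4) = -7*(-2)*(-4) = 14*(-4) = -56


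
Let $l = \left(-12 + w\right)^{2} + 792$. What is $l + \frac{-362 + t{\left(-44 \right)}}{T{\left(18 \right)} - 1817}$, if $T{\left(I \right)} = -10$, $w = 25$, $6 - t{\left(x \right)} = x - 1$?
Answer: $\frac{1756058}{1827} \approx 961.17$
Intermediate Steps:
$t{\left(x \right)} = 7 - x$ ($t{\left(x \right)} = 6 - \left(x - 1\right) = 6 - \left(-1 + x\right) = 7 - x$)
$l = 961$ ($l = \left(-12 + 25\right)^{2} + 792 = 13^{2} + 792 = 169 + 792 = 961$)
$l + \frac{-362 + t{\left(-44 \right)}}{T{\left(18 \right)} - 1817} = 961 + \frac{-362 + \left(7 - -44\right)}{-10 - 1817} = 961 + \frac{-362 + \left(7 + 44\right)}{-1827} = 961 + \left(-362 + 51\right) \left(- \frac{1}{1827}\right) = 961 - - \frac{311}{1827} = 961 + \frac{311}{1827} = \frac{1756058}{1827}$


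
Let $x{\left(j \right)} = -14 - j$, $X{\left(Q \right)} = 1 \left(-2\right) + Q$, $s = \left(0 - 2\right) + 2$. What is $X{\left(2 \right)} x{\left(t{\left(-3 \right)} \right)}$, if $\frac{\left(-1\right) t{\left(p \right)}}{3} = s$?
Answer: $0$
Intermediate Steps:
$s = 0$ ($s = -2 + 2 = 0$)
$X{\left(Q \right)} = -2 + Q$
$t{\left(p \right)} = 0$ ($t{\left(p \right)} = \left(-3\right) 0 = 0$)
$X{\left(2 \right)} x{\left(t{\left(-3 \right)} \right)} = \left(-2 + 2\right) \left(-14 - 0\right) = 0 \left(-14 + 0\right) = 0 \left(-14\right) = 0$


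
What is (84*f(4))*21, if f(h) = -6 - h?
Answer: -17640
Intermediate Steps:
(84*f(4))*21 = (84*(-6 - 1*4))*21 = (84*(-6 - 4))*21 = (84*(-10))*21 = -840*21 = -17640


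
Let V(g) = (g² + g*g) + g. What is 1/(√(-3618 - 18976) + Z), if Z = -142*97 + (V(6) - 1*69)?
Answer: -13765/189497819 - I*√22594/189497819 ≈ -7.2639e-5 - 7.9322e-7*I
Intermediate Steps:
V(g) = g + 2*g² (V(g) = (g² + g²) + g = 2*g² + g = g + 2*g²)
Z = -13765 (Z = -142*97 + (6*(1 + 2*6) - 1*69) = -13774 + (6*(1 + 12) - 69) = -13774 + (6*13 - 69) = -13774 + (78 - 69) = -13774 + 9 = -13765)
1/(√(-3618 - 18976) + Z) = 1/(√(-3618 - 18976) - 13765) = 1/(√(-22594) - 13765) = 1/(I*√22594 - 13765) = 1/(-13765 + I*√22594)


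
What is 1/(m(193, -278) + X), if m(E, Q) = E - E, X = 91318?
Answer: 1/91318 ≈ 1.0951e-5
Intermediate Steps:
m(E, Q) = 0
1/(m(193, -278) + X) = 1/(0 + 91318) = 1/91318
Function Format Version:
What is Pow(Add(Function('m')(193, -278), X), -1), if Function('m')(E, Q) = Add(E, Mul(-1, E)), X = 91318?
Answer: Rational(1, 91318) ≈ 1.0951e-5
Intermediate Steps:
Function('m')(E, Q) = 0
Pow(Add(Function('m')(193, -278), X), -1) = Pow(Add(0, 91318), -1) = Pow(91318, -1) = Rational(1, 91318)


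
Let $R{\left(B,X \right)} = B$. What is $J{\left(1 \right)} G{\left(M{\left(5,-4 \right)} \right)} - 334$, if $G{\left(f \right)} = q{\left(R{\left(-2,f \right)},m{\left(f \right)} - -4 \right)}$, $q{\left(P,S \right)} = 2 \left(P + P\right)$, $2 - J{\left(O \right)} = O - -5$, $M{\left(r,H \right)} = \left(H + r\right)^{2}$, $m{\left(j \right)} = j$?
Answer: $-302$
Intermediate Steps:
$J{\left(O \right)} = -3 - O$ ($J{\left(O \right)} = 2 - \left(O - -5\right) = 2 - \left(O + 5\right) = 2 - \left(5 + O\right) = -3 - O$)
$q{\left(P,S \right)} = 4 P$ ($q{\left(P,S \right)} = 2 \cdot 2 P = 4 P$)
$G{\left(f \right)} = -8$ ($G{\left(f \right)} = 4 \left(-2\right) = -8$)
$J{\left(1 \right)} G{\left(M{\left(5,-4 \right)} \right)} - 334 = \left(-3 - 1\right) \left(-8\right) - 334 = \left(-4\right) \left(-8\right) - 334 = 32 - 334 = -302$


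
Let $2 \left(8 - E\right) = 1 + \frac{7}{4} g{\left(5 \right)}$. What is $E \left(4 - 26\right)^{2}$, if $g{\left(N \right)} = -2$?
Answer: $4477$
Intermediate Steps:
$E = \frac{37}{4}$ ($E = 8 - \frac{1 + \frac{7}{4} \left(-2\right)}{2} = 8 - \frac{1 - \frac{7}{2}}{2} = 8 - - \frac{5}{4} = 8 + \frac{5}{4} = \frac{37}{4} \approx 9.25$)
$E \left(4 - 26\right)^{2} = \frac{37 \left(4 - 26\right)^{2}}{4} = \frac{37 \left(-22\right)^{2}}{4} = \frac{37}{4} \cdot 484 = 4477$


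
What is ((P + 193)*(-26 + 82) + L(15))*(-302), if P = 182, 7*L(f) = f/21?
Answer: -310759510/49 ≈ -6.3420e+6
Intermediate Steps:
L(f) = f/147 (L(f) = (f/21)/7 = f/147)
((P + 193)*(-26 + 82) + L(15))*(-302) = ((182 + 193)*(-26 + 82) + (1/147)*15)*(-302) = (375*56 + 5/49)*(-302) = (21000 + 5/49)*(-302) = (1029005/49)*(-302) = -310759510/49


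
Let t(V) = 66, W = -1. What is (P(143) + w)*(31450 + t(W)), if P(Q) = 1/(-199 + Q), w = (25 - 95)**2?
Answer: 2161989721/14 ≈ 1.5443e+8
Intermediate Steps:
w = 4900 (w = (-70)**2 = 4900)
(P(143) + w)*(31450 + t(W)) = (1/(-199 + 143) + 4900)*(31450 + 66) = (1/(-56) + 4900)*31516 = (-1/56 + 4900)*31516 = (274399/56)*31516 = 2161989721/14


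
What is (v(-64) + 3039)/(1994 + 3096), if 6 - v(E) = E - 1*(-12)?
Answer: 3097/5090 ≈ 0.60845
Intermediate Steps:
v(E) = -6 - E (v(E) = 6 - (E - 1*(-12)) = 6 - (E + 12) = 6 - (12 + E) = 6 + (-12 - E) = -6 - E)
(v(-64) + 3039)/(1994 + 3096) = ((-6 - 1*(-64)) + 3039)/(1994 + 3096) = ((-6 + 64) + 3039)/5090 = (58 + 3039)*(1/5090) = 3097*(1/5090) = 3097/5090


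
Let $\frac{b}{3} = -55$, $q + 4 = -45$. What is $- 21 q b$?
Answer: $-169785$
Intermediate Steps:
$q = -49$ ($q = -4 - 45 = -49$)
$b = -165$ ($b = 3 \left(-55\right) = -165$)
$- 21 q b = - 21 \left(\left(-49\right) \left(-165\right)\right) = \left(-21\right) 8085 = -169785$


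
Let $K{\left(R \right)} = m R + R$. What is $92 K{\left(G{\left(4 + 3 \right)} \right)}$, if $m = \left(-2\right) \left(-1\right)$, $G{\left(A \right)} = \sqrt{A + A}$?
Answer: $276 \sqrt{14} \approx 1032.7$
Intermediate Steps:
$G{\left(A \right)} = \sqrt{2} \sqrt{A}$ ($G{\left(A \right)} = \sqrt{2 A} = \sqrt{2} \sqrt{A}$)
$m = 2$
$K{\left(R \right)} = 3 R$ ($K{\left(R \right)} = 2 R + R = 3 R$)
$92 K{\left(G{\left(4 + 3 \right)} \right)} = 92 \cdot 3 \sqrt{2} \sqrt{4 + 3} = 92 \cdot 3 \sqrt{2} \sqrt{7} = 92 \cdot 3 \sqrt{14} = 276 \sqrt{14}$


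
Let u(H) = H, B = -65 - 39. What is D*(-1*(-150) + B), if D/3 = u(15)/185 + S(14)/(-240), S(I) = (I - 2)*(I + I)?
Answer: -33672/185 ≈ -182.01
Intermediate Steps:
S(I) = 2*I*(-2 + I) (S(I) = (-2 + I)*(2*I) = 2*I*(-2 + I))
B = -104
D = -732/185 (D = 3*(15/185 + (2*14*(-2 + 14))/(-240)) = 3*(15*(1/185) + (2*14*12)*(-1/240)) = 3*(3/37 + 336*(-1/240)) = 3*(3/37 - 7/5) = 3*(-244/185) = -732/185 ≈ -3.9568)
D*(-1*(-150) + B) = -732*(-1*(-150) - 104)/185 = -732*(150 - 104)/185 = -732/185*46 = -33672/185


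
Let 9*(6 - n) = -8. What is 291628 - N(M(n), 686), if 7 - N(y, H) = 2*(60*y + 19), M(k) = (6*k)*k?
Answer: 2932451/9 ≈ 3.2583e+5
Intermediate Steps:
n = 62/9 (n = 6 - ⅑*(-8) = 6 + 8/9 = 62/9 ≈ 6.8889)
M(k) = 6*k²
N(y, H) = -31 - 120*y (N(y, H) = 7 - 2*(60*y + 19) = 7 - 2*(19 + 60*y) = 7 - (38 + 120*y) = 7 + (-38 - 120*y) = -31 - 120*y)
291628 - N(M(n), 686) = 291628 - (-31 - 720*(62/9)²) = 291628 - (-31 - 720*3844/81) = 291628 - (-31 - 120*7688/27) = 291628 - (-31 - 307520/9) = 291628 - 1*(-307799/9) = 291628 + 307799/9 = 2932451/9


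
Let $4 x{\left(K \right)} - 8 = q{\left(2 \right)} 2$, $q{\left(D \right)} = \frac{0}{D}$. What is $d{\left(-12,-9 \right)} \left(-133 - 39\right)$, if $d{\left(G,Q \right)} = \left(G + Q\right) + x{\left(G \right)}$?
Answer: $3268$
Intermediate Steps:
$q{\left(D \right)} = 0$
$x{\left(K \right)} = 2$ ($x{\left(K \right)} = 2 + \frac{0 \cdot 2}{4} = 2 + \frac{1}{4} \cdot 0 = 2 + 0 = 2$)
$d{\left(G,Q \right)} = 2 + G + Q$ ($d{\left(G,Q \right)} = \left(G + Q\right) + 2 = 2 + G + Q$)
$d{\left(-12,-9 \right)} \left(-133 - 39\right) = \left(2 - 12 - 9\right) \left(-133 - 39\right) = \left(-19\right) \left(-172\right) = 3268$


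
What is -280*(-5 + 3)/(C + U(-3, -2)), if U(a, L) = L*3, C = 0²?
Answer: -280/3 ≈ -93.333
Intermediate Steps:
C = 0
U(a, L) = 3*L
-280*(-5 + 3)/(C + U(-3, -2)) = -280*(-5 + 3)/(0 + 3*(-2)) = -(-560)/(0 - 6) = -(-560)/(-6) = -(-560)*(-1)/6 = -280*⅓ = -280/3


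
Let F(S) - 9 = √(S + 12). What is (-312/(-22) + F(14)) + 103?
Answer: 1388/11 + √26 ≈ 131.28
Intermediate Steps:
F(S) = 9 + √(12 + S) (F(S) = 9 + √(S + 12) = 9 + √(12 + S))
(-312/(-22) + F(14)) + 103 = (-312/(-22) + (9 + √(12 + 14))) + 103 = (-312*(-1/22) + (9 + √26)) + 103 = (156/11 + (9 + √26)) + 103 = (255/11 + √26) + 103 = 1388/11 + √26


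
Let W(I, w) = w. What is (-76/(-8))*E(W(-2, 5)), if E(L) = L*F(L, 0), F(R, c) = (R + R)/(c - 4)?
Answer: -475/4 ≈ -118.75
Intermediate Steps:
F(R, c) = 2*R/(-4 + c) (F(R, c) = (2*R)/(-4 + c) = 2*R/(-4 + c))
E(L) = -L²/2 (E(L) = L*(2*L/(-4 + 0)) = L*(2*L/(-4)) = L*(2*L*(-¼)) = L*(-L/2) = -L²/2)
(-76/(-8))*E(W(-2, 5)) = (-76/(-8))*(-½*5²) = (-76*(-⅛))*(-½*25) = (19/2)*(-25/2) = -475/4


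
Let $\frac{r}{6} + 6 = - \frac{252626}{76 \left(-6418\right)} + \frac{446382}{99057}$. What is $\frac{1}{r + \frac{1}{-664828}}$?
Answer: $- \frac{1338432692935772}{7835960602846235} \approx -0.17081$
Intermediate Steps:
$r = - \frac{23572889799}{4026402898}$ ($r = -36 + 6 \left(- \frac{252626}{76 \left(-6418\right)} + \frac{446382}{99057}\right) = -36 + 6 \left(- \frac{252626}{-487768} + 446382 \cdot \frac{1}{99057}\right) = -36 + 6 \left(\left(-252626\right) \left(- \frac{1}{487768}\right) + \frac{148794}{33019}\right) = -36 + 6 \left(\frac{126313}{243884} + \frac{148794}{33019}\right) = -36 + 6 \cdot \frac{40459204843}{8052805796} = -36 + \frac{121377614529}{4026402898} = - \frac{23572889799}{4026402898} \approx -5.8546$)
$\frac{1}{r + \frac{1}{-664828}} = \frac{1}{- \frac{23572889799}{4026402898} + \frac{1}{-664828}} = \frac{1}{- \frac{23572889799}{4026402898} - \frac{1}{664828}} = \frac{1}{- \frac{7835960602846235}{1338432692935772}} = - \frac{1338432692935772}{7835960602846235}$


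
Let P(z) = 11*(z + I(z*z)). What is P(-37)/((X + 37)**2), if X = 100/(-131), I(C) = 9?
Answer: -5285588/22534009 ≈ -0.23456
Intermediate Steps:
X = -100/131 (X = 100*(-1/131) = -100/131 ≈ -0.76336)
P(z) = 99 + 11*z (P(z) = 11*(z + 9) = 11*(9 + z) = 99 + 11*z)
P(-37)/((X + 37)**2) = (99 + 11*(-37))/((-100/131 + 37)**2) = (99 - 407)/((4747/131)**2) = -308/22534009/17161 = -308*17161/22534009 = -5285588/22534009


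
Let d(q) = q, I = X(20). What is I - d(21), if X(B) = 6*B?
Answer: 99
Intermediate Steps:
I = 120 (I = 6*20 = 120)
I - d(21) = 120 - 1*21 = 120 - 21 = 99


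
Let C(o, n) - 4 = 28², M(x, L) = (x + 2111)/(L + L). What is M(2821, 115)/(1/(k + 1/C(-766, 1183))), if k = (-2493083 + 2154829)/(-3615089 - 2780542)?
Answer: 112178250813/96595346870 ≈ 1.1613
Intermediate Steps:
M(x, L) = (2111 + x)/(2*L) (M(x, L) = (2111 + x)/((2*L)) = (2111 + x)*(1/(2*L)) = (2111 + x)/(2*L))
C(o, n) = 788 (C(o, n) = 4 + 28² = 4 + 784 = 788)
k = 338254/6395631 (k = -338254/(-6395631) = -338254*(-1/6395631) = 338254/6395631 ≈ 0.052888)
M(2821, 115)/(1/(k + 1/C(-766, 1183))) = ((½)*(2111 + 2821)/115)/(1/(338254/6395631 + 1/788)) = ((½)*(1/115)*4932)/(1/(338254/6395631 + 1/788)) = 2466/(115*(1/(272939783/5039757228))) = 2466/(115*(5039757228/272939783)) = (2466/115)*(272939783/5039757228) = 112178250813/96595346870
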